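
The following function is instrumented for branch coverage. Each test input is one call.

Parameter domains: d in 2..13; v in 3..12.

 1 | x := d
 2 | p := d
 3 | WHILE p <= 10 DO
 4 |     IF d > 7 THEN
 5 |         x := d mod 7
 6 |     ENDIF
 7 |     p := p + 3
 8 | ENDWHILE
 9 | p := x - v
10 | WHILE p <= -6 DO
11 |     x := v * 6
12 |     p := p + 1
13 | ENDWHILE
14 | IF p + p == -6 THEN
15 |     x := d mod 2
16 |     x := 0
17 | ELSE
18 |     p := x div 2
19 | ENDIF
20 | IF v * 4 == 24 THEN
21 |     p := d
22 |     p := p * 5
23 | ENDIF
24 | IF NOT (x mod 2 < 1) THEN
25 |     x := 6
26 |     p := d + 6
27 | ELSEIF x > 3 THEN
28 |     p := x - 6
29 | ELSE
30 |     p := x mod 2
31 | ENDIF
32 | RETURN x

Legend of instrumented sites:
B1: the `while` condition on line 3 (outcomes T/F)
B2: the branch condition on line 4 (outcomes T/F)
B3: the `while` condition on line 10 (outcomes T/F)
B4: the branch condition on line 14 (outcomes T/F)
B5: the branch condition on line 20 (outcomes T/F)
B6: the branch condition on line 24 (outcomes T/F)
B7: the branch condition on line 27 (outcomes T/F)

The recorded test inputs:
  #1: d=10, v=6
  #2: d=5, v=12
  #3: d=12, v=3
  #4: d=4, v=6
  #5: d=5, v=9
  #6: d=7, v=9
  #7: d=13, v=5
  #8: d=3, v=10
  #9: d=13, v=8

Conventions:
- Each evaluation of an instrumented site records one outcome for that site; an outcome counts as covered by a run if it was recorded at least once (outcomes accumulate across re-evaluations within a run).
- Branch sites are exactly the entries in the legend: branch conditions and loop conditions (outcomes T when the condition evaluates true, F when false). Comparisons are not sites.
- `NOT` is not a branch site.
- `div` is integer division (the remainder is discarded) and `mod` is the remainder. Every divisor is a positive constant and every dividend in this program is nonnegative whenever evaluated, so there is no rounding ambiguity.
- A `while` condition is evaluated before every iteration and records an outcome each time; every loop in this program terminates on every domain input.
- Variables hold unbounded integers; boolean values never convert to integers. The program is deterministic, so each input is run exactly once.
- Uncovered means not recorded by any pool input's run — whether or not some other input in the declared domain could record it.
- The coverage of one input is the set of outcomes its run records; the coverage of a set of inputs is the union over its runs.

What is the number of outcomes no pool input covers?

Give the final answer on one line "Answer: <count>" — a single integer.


input #1, d=10, v=6: events B1->T, B2->T, B1->F, B3->F, B4->T, B5->T, B6->F, B7->F; outcomes B1=T, B1=F, B2=T, B3=F, B4=T, B5=T, B6=F, B7=F
input #2, d=5, v=12: events B1->T, B2->F, B1->T, B2->F, B1->F, B3->T, B3->T, B3->F, B4->F, B5->F, B6->F, B7->T; outcomes B1=T, B1=F, B2=F, B3=T, B3=F, B4=F, B5=F, B6=F, B7=T
input #3, d=12, v=3: events B1->F, B3->F, B4->F, B5->F, B6->F, B7->T; outcomes B1=F, B3=F, B4=F, B5=F, B6=F, B7=T
input #4, d=4, v=6: events B1->T, B2->F, B1->T, B2->F, B1->T, B2->F, B1->F, B3->F, B4->F, B5->T, B6->F, B7->T; outcomes B1=T, B1=F, B2=F, B3=F, B4=F, B5=T, B6=F, B7=T
input #5, d=5, v=9: events B1->T, B2->F, B1->T, B2->F, B1->F, B3->F, B4->F, B5->F, B6->T; outcomes B1=T, B1=F, B2=F, B3=F, B4=F, B5=F, B6=T
input #6, d=7, v=9: events B1->T, B2->F, B1->T, B2->F, B1->F, B3->F, B4->F, B5->F, B6->T; outcomes B1=T, B1=F, B2=F, B3=F, B4=F, B5=F, B6=T
input #7, d=13, v=5: events B1->F, B3->F, B4->F, B5->F, B6->T; outcomes B1=F, B3=F, B4=F, B5=F, B6=T
input #8, d=3, v=10: events B1->T, B2->F, B1->T, B2->F, B1->T, B2->F, B1->F, B3->T, B3->T, B3->F, B4->F, B5->F, B6->F, B7->T; outcomes B1=T, B1=F, B2=F, B3=T, B3=F, B4=F, B5=F, B6=F, B7=T
input #9, d=13, v=8: events B1->F, B3->F, B4->F, B5->F, B6->T; outcomes B1=F, B3=F, B4=F, B5=F, B6=T
union over the pool: B1=T, B1=F, B2=T, B2=F, B3=T, B3=F, B4=T, B4=F, B5=T, B5=F, B6=T, B6=F, B7=T, B7=F
uncovered (0 of 14): none
Answer: 0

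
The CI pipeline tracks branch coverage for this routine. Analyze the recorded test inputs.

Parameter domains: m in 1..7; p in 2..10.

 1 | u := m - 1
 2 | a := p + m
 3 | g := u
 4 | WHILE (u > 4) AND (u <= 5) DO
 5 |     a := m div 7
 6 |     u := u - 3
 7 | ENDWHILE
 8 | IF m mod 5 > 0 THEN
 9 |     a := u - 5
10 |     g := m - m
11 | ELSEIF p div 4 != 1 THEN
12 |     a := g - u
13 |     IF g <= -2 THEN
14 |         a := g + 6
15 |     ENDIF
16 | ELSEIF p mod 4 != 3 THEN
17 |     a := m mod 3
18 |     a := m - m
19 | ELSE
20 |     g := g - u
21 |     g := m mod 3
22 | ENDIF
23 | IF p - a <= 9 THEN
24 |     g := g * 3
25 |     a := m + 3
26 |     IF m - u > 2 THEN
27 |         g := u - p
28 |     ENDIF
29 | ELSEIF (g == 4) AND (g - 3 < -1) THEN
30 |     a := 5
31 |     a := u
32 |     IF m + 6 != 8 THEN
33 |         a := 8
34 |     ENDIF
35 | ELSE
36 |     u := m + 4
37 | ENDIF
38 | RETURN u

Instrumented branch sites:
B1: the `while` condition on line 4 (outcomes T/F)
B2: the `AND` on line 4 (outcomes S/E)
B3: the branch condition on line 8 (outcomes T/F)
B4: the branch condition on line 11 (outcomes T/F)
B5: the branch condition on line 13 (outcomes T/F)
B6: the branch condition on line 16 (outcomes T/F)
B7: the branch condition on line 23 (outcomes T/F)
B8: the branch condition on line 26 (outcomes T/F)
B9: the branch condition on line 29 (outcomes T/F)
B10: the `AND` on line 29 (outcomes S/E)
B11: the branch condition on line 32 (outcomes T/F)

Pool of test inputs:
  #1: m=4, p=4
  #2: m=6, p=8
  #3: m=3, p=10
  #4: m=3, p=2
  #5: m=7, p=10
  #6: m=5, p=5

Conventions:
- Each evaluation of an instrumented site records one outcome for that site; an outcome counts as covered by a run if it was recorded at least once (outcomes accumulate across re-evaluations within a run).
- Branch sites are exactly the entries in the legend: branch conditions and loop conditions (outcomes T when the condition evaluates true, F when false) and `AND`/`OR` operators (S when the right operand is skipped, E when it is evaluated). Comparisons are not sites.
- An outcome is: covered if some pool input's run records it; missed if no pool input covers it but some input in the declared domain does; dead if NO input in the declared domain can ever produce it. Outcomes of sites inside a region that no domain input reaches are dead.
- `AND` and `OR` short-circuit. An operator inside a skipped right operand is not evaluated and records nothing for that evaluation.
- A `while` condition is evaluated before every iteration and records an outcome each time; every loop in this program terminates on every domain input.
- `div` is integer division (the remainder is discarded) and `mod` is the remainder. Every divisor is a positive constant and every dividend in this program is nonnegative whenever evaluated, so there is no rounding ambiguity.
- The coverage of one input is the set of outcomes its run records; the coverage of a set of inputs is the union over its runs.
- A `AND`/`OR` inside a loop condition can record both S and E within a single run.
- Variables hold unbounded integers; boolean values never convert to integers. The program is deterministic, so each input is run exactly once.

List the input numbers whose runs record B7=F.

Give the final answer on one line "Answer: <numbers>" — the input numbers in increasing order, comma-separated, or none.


input #1 (m=4, p=4): never hits B7=F
input #2 (m=6, p=8): hits B7=F
input #3 (m=3, p=10): hits B7=F
input #4 (m=3, p=2): never hits B7=F
input #5 (m=7, p=10): never hits B7=F
input #6 (m=5, p=5): never hits B7=F
Answer: 2, 3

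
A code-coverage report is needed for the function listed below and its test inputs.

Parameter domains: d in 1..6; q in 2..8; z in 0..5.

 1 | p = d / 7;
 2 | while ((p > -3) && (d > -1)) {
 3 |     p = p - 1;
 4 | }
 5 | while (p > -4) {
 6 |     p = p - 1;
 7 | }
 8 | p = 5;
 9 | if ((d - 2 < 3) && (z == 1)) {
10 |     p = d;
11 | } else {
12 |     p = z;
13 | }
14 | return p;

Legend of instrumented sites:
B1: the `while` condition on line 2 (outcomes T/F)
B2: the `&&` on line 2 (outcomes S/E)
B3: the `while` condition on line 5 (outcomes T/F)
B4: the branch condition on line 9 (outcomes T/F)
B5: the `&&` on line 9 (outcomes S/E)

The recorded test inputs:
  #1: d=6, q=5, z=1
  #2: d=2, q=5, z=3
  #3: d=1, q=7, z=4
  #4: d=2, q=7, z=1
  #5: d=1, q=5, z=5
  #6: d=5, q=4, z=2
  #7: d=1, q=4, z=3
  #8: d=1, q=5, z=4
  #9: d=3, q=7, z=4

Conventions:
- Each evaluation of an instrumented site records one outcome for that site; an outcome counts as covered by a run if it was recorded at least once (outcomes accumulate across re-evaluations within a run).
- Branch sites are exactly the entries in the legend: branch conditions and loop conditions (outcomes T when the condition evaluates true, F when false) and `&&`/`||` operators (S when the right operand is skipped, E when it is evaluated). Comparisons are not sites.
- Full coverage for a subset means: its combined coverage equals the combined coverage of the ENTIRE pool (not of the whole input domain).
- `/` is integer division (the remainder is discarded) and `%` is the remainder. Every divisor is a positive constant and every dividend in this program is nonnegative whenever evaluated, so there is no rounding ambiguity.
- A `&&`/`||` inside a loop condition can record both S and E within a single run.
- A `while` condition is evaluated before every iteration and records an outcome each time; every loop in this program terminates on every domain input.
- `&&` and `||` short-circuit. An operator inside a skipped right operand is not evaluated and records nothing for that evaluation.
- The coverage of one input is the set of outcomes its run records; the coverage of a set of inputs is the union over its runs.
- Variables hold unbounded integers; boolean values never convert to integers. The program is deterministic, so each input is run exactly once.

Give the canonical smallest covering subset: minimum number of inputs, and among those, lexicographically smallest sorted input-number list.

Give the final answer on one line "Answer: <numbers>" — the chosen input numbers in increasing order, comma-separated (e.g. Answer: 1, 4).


input #1, d=6, q=5, z=1: outcomes B1=T, B1=F, B2=S, B2=E, B3=T, B3=F, B4=F, B5=S
input #2, d=2, q=5, z=3: outcomes B1=T, B1=F, B2=S, B2=E, B3=T, B3=F, B4=F, B5=E
input #3, d=1, q=7, z=4: outcomes B1=T, B1=F, B2=S, B2=E, B3=T, B3=F, B4=F, B5=E
input #4, d=2, q=7, z=1: outcomes B1=T, B1=F, B2=S, B2=E, B3=T, B3=F, B4=T, B5=E
input #5, d=1, q=5, z=5: outcomes B1=T, B1=F, B2=S, B2=E, B3=T, B3=F, B4=F, B5=E
input #6, d=5, q=4, z=2: outcomes B1=T, B1=F, B2=S, B2=E, B3=T, B3=F, B4=F, B5=S
input #7, d=1, q=4, z=3: outcomes B1=T, B1=F, B2=S, B2=E, B3=T, B3=F, B4=F, B5=E
input #8, d=1, q=5, z=4: outcomes B1=T, B1=F, B2=S, B2=E, B3=T, B3=F, B4=F, B5=E
input #9, d=3, q=7, z=4: outcomes B1=T, B1=F, B2=S, B2=E, B3=T, B3=F, B4=F, B5=E
the full pool covers 10 outcomes: B1=T, B1=F, B2=S, B2=E, B3=T, B3=F, B4=T, B4=F, B5=S, B5=E
size 1 is not enough: best union over all size-1 subsets is 8/10
at size 2, {1, 4} reaches all 10 outcomes; every lexicographically earlier size-2 subset fails
Answer: 1, 4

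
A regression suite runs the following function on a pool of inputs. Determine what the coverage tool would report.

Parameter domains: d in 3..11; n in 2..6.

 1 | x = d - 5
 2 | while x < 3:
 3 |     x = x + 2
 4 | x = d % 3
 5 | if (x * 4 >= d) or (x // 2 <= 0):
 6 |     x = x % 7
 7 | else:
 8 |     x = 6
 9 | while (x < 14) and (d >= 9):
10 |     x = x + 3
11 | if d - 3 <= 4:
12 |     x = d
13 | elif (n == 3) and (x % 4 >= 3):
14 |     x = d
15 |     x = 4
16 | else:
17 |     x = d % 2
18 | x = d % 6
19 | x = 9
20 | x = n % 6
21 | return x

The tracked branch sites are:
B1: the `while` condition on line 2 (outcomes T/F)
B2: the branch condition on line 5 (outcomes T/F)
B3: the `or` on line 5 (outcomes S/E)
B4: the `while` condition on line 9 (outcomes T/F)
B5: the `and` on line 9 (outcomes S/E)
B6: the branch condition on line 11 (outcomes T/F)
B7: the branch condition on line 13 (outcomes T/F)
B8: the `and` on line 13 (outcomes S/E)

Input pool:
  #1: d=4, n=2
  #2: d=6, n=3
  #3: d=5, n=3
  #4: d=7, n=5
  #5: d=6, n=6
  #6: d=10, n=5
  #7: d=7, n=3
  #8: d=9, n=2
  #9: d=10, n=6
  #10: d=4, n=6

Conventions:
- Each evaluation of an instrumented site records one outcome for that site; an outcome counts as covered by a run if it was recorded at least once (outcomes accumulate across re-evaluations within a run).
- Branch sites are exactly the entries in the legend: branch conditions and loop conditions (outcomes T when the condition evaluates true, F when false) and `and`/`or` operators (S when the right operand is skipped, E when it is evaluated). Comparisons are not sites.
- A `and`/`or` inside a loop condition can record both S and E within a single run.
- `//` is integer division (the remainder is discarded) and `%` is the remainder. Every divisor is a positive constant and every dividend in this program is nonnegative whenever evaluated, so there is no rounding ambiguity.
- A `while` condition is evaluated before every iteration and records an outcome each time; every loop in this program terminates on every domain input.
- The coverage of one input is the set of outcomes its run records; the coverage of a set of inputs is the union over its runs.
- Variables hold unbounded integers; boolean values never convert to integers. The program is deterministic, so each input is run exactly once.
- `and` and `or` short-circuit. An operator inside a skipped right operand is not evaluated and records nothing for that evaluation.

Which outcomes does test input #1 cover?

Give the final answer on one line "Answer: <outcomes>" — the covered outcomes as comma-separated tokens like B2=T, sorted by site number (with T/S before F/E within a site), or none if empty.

Tracing the run of input #1 (d=4, n=2):
  B1->T, B1->T, B1->F, B3->S, B2->T, B5->E, B4->F, B6->T
deduplicating events, the covered set is: B1=T, B1=F, B2=T, B3=S, B4=F, B5=E, B6=T

Answer: B1=T, B1=F, B2=T, B3=S, B4=F, B5=E, B6=T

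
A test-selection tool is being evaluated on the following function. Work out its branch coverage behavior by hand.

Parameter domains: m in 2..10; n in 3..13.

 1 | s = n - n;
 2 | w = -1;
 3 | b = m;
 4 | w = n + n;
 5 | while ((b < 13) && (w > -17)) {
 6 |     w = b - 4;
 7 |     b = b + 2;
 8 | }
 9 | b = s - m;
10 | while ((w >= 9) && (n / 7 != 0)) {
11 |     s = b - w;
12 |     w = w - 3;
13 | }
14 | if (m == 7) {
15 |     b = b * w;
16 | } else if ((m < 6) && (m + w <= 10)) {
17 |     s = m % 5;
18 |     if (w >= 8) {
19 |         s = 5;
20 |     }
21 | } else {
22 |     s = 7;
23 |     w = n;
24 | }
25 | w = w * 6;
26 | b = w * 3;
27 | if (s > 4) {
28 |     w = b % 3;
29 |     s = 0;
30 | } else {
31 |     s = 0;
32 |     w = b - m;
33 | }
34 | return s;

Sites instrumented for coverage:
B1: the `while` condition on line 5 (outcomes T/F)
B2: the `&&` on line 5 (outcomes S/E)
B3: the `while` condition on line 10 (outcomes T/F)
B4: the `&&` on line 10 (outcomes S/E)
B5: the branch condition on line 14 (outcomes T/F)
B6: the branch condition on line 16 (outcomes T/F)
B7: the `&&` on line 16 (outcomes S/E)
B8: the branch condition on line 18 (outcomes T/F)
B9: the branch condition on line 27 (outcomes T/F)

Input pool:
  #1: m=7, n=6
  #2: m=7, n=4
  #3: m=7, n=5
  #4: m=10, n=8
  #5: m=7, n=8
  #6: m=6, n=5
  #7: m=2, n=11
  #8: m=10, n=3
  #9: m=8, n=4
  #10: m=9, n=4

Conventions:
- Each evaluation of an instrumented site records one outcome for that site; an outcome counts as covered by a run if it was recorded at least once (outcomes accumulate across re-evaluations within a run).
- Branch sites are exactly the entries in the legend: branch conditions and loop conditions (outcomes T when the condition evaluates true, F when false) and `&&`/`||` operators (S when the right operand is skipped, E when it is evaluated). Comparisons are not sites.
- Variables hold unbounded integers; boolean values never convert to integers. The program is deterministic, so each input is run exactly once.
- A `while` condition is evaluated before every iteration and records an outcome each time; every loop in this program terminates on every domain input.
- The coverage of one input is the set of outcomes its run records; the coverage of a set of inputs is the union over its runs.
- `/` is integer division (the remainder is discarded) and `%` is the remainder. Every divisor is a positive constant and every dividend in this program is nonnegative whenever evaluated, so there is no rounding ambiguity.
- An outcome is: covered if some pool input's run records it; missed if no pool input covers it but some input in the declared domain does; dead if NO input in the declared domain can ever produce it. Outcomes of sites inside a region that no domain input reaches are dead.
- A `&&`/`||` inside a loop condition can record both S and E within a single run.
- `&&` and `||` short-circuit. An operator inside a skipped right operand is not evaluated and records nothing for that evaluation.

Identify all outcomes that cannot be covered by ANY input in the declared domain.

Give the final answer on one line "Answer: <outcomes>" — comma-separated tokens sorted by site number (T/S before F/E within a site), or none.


running all 99 domain inputs and tallying outcomes:
  B3=T: unreachable across the whole domain -> dead
  B4=E: unreachable across the whole domain -> dead
  reachable outcomes have witnesses, e.g. B1=T (e.g. m=2, n=3), B1=F (e.g. m=2, n=3), B2=S (e.g. m=2, n=3), B2=E (e.g. m=2, n=3)
Answer: B3=T, B4=E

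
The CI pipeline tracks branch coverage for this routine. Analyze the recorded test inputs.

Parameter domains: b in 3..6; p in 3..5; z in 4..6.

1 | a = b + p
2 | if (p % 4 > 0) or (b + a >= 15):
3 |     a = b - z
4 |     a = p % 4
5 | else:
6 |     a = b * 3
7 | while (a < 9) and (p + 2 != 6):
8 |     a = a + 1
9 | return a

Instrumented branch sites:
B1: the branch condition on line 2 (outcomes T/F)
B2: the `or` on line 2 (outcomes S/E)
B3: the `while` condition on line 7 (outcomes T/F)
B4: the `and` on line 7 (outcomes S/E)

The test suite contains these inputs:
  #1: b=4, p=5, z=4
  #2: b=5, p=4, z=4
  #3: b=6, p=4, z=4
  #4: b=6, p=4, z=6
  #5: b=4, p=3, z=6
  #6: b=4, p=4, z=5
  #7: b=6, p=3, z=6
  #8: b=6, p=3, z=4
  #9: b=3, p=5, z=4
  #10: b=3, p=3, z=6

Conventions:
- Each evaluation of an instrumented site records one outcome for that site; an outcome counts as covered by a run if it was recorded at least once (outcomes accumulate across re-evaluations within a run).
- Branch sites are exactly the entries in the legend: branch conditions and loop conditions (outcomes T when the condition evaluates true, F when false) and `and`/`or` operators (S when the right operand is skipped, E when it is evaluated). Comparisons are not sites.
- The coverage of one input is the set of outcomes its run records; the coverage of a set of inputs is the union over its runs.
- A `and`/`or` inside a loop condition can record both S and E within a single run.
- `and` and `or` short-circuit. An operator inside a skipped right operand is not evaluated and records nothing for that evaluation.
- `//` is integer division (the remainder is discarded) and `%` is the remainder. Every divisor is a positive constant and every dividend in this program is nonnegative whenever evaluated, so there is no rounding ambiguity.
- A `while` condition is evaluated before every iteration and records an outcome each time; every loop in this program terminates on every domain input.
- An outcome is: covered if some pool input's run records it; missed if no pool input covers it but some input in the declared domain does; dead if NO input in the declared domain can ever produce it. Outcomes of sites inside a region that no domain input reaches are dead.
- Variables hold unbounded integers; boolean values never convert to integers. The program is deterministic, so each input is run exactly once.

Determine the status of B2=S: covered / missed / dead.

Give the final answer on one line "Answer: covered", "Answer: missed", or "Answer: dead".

B2=S is recorded by pool input(s) 1, 5, 7, 8, 9, 10 -> covered

Answer: covered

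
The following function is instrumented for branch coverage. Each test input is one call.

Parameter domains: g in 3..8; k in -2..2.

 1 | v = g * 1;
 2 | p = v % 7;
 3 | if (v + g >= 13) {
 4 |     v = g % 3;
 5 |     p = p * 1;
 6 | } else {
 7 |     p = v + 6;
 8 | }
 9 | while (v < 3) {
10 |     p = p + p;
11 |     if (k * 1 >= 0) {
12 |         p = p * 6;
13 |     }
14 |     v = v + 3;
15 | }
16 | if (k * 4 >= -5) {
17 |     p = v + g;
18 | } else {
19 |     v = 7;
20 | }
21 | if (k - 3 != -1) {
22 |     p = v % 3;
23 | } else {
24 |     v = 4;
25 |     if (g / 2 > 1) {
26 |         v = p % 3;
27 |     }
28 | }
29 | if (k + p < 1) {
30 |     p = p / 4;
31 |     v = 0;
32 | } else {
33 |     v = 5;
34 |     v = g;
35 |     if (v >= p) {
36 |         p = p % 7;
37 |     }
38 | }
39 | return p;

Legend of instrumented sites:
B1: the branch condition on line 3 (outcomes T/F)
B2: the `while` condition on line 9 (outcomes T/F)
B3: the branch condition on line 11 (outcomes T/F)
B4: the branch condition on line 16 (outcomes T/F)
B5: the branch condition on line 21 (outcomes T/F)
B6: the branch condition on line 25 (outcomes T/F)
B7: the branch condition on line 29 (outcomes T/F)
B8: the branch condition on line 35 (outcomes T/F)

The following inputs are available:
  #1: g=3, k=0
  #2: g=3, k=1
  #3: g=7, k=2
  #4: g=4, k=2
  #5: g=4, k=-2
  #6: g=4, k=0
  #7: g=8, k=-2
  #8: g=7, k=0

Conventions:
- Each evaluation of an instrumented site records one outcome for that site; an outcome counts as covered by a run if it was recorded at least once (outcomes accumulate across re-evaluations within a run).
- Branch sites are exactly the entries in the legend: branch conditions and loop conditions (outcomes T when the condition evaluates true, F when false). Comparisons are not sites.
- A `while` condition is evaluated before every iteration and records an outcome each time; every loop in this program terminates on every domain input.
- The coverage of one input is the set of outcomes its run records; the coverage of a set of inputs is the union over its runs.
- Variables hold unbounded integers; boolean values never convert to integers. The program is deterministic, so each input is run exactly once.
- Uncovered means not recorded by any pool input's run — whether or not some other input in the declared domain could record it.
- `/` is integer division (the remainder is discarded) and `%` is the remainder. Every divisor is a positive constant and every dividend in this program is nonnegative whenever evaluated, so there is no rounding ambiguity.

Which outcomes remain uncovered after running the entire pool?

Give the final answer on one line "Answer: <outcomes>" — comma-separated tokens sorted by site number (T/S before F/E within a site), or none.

input #1 (g=3, k=0): covers B1=F, B2=F, B4=T, B5=T, B7=T
input #2 (g=3, k=1): covers B1=F, B2=F, B4=T, B5=T, B7=F, B8=T
input #3 (g=7, k=2): covers B1=T, B2=T, B2=F, B3=T, B4=T, B5=F, B6=T, B7=F, B8=F
input #4 (g=4, k=2): covers B1=F, B2=F, B4=T, B5=F, B6=T, B7=F, B8=F
input #5 (g=4, k=-2): covers B1=F, B2=F, B4=F, B5=T, B7=T
input #6 (g=4, k=0): covers B1=F, B2=F, B4=T, B5=T, B7=F, B8=T
input #7 (g=8, k=-2): covers B1=T, B2=T, B2=F, B3=F, B4=F, B5=T, B7=T
input #8 (g=7, k=0): covers B1=T, B2=T, B2=F, B3=T, B4=T, B5=T, B7=F, B8=T
union over the pool: B1=T, B1=F, B2=T, B2=F, B3=T, B3=F, B4=T, B4=F, B5=T, B5=F, B6=T, B7=T, B7=F, B8=T, B8=F
uncovered (1 of 16): B6=F

Answer: B6=F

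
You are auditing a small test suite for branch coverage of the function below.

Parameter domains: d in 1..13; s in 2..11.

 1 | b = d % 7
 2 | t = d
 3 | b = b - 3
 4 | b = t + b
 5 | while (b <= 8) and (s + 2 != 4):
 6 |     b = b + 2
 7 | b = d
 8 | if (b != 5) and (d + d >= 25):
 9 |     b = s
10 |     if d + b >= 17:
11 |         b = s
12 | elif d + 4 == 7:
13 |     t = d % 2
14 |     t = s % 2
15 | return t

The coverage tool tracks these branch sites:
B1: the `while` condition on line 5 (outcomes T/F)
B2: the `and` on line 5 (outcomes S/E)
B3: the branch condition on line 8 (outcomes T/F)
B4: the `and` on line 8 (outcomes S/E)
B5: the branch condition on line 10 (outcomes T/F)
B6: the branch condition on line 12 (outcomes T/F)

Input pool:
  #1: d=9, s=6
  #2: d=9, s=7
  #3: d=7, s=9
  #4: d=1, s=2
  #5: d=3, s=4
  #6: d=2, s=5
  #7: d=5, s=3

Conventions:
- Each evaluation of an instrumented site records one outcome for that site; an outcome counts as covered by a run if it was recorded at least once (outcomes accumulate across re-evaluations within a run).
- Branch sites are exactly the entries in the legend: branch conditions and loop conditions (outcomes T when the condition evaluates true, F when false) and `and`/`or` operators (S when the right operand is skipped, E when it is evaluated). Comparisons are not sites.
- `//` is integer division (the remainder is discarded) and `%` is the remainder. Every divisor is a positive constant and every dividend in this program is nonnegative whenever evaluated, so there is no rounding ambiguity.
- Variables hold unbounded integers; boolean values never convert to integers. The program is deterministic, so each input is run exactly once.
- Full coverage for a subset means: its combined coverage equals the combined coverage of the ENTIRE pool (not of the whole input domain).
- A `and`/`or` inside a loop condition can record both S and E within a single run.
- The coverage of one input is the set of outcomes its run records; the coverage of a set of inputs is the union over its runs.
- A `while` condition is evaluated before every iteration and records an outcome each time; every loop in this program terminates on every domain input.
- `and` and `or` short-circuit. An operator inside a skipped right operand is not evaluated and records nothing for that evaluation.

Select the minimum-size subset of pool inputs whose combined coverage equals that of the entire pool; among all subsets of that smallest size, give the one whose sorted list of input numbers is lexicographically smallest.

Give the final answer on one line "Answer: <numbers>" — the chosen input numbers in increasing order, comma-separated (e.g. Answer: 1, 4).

input #1, d=9, s=6: events B2->E, B1->T, B2->S, B1->F, B4->E, B3->F, B6->F; outcomes B1=T, B1=F, B2=S, B2=E, B3=F, B4=E, B6=F
input #2, d=9, s=7: events B2->E, B1->T, B2->S, B1->F, B4->E, B3->F, B6->F; outcomes B1=T, B1=F, B2=S, B2=E, B3=F, B4=E, B6=F
input #3, d=7, s=9: events B2->E, B1->T, B2->E, B1->T, B2->E, B1->T, B2->S, B1->F, B4->E, B3->F, B6->F; outcomes B1=T, B1=F, B2=S, B2=E, B3=F, B4=E, B6=F
input #4, d=1, s=2: events B2->E, B1->F, B4->E, B3->F, B6->F; outcomes B1=F, B2=E, B3=F, B4=E, B6=F
input #5, d=3, s=4: events B2->E, B1->T, B2->E, B1->T, B2->E, B1->T, B2->S, B1->F, B4->E, B3->F, B6->T; outcomes B1=T, B1=F, B2=S, B2=E, B3=F, B4=E, B6=T
input #6, d=2, s=5: events B2->E, B1->T, B2->E, B1->T, B2->E, B1->T, B2->E, B1->T, B2->S, B1->F, B4->E, B3->F, B6->F; outcomes B1=T, B1=F, B2=S, B2=E, B3=F, B4=E, B6=F
input #7, d=5, s=3: events B2->E, B1->T, B2->S, B1->F, B4->S, B3->F, B6->F; outcomes B1=T, B1=F, B2=S, B2=E, B3=F, B4=S, B6=F
together the pool reaches 9 outcomes: B1=T, B1=F, B2=S, B2=E, B3=F, B4=S, B4=E, B6=T, B6=F
checked all size-1 subsets: none covers 9 outcomes (max 7/9)
size 2: inputs {5, 7} cover all 9 outcomes, and no lexicographically smaller subset of this size does

Answer: 5, 7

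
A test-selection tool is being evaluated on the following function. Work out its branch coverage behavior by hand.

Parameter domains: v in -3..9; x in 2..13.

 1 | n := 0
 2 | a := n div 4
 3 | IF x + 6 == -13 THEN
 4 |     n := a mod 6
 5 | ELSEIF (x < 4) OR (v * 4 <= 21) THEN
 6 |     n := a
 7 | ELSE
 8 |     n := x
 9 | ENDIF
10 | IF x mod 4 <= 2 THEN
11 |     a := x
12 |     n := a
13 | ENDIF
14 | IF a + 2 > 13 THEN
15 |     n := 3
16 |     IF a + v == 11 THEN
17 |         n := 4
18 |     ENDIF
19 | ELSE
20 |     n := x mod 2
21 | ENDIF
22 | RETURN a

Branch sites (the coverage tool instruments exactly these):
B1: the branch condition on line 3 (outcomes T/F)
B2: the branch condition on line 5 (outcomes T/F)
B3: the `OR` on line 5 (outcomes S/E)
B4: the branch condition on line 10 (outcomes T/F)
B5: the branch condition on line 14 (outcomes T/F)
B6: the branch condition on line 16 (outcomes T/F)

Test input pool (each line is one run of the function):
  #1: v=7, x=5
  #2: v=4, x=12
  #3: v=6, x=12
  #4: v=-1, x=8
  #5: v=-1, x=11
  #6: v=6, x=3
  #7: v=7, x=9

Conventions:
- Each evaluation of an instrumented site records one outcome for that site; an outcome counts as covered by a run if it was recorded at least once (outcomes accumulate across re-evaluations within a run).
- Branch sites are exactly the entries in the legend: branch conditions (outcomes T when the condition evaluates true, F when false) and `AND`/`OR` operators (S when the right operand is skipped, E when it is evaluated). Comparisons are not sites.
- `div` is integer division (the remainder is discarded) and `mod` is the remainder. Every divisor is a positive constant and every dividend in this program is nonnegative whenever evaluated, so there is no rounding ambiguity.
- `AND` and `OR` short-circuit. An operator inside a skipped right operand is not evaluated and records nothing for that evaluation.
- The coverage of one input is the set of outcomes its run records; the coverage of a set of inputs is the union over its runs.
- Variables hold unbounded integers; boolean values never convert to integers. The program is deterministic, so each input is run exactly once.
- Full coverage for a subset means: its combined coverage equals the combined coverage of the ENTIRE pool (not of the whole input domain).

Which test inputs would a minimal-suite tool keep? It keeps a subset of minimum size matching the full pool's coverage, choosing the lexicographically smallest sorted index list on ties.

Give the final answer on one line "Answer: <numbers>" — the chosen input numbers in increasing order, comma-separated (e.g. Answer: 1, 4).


test 1 (v=7, x=5) hits B1=F, B2=F, B3=E, B4=T, B5=F
test 2 (v=4, x=12) hits B1=F, B2=T, B3=E, B4=T, B5=T, B6=F
test 3 (v=6, x=12) hits B1=F, B2=F, B3=E, B4=T, B5=T, B6=F
test 4 (v=-1, x=8) hits B1=F, B2=T, B3=E, B4=T, B5=F
test 5 (v=-1, x=11) hits B1=F, B2=T, B3=E, B4=F, B5=F
test 6 (v=6, x=3) hits B1=F, B2=T, B3=S, B4=F, B5=F
test 7 (v=7, x=9) hits B1=F, B2=F, B3=E, B4=T, B5=F
the full pool covers 10 outcomes: B1=F, B2=T, B2=F, B3=S, B3=E, B4=T, B4=F, B5=T, B5=F, B6=F
size 1 is not enough: best union over all size-1 subsets is 6/10
the canonical winner is {3, 6}: size 2, full 10-outcome coverage, earliest index list among size-2 covers
Answer: 3, 6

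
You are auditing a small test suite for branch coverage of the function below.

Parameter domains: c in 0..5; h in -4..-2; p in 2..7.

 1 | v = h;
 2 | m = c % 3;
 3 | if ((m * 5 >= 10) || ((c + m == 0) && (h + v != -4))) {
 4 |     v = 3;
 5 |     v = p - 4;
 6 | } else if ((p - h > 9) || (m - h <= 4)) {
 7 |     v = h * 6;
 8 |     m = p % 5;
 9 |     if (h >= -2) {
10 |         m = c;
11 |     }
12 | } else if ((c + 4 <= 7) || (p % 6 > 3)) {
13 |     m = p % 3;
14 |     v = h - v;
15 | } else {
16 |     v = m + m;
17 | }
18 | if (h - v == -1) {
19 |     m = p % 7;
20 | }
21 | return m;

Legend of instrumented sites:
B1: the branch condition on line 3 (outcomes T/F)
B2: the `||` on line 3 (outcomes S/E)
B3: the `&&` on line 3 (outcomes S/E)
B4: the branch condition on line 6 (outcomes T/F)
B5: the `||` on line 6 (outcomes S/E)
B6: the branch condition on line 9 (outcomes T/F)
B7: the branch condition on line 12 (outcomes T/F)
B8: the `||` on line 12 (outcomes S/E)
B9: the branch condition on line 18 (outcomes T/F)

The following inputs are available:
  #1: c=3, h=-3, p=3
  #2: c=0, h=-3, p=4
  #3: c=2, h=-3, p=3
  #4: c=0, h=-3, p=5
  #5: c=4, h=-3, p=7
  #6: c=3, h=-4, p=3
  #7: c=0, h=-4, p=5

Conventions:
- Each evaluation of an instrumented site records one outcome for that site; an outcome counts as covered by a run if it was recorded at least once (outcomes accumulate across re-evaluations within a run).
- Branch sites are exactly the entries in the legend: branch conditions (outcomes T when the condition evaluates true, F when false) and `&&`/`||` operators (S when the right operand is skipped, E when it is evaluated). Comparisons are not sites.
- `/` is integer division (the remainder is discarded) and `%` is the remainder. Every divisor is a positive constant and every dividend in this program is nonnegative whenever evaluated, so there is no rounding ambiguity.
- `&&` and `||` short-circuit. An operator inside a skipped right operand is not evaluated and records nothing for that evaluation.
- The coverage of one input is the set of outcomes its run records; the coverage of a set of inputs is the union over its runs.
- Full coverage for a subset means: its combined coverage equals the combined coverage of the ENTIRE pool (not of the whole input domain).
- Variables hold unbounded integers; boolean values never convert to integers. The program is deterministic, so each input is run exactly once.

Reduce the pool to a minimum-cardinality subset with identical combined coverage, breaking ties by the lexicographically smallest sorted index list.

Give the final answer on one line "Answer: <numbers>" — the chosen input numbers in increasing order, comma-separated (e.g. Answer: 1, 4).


test 1 (c=3, h=-3, p=3) fires B2->E, B3->S, B1->F, B5->E, B4->T, B6->F, B9->F; hits B1=F, B2=E, B3=S, B4=T, B5=E, B6=F, B9=F
test 2 (c=0, h=-3, p=4) fires B2->E, B3->E, B1->T, B9->F; hits B1=T, B2=E, B3=E, B9=F
test 3 (c=2, h=-3, p=3) fires B2->S, B1->T, B9->F; hits B1=T, B2=S, B9=F
test 4 (c=0, h=-3, p=5) fires B2->E, B3->E, B1->T, B9->F; hits B1=T, B2=E, B3=E, B9=F
test 5 (c=4, h=-3, p=7) fires B2->E, B3->S, B1->F, B5->S, B4->T, B6->F, B9->F; hits B1=F, B2=E, B3=S, B4=T, B5=S, B6=F, B9=F
test 6 (c=3, h=-4, p=3) fires B2->E, B3->S, B1->F, B5->E, B4->T, B6->F, B9->F; hits B1=F, B2=E, B3=S, B4=T, B5=E, B6=F, B9=F
test 7 (c=0, h=-4, p=5) fires B2->E, B3->E, B1->T, B9->F; hits B1=T, B2=E, B3=E, B9=F
together the pool reaches 11 outcomes: B1=T, B1=F, B2=S, B2=E, B3=S, B3=E, B4=T, B5=S, B5=E, B6=F, B9=F
no size-1 subset reaches all 11 outcomes (best union: 7/11)
no size-2 subset reaches all 11 outcomes (best union: 9/11)
no size-3 subset reaches all 11 outcomes (best union: 10/11)
the canonical winner is {1, 2, 3, 5}: size 4, full 11-outcome coverage, earliest index list among size-4 covers
Answer: 1, 2, 3, 5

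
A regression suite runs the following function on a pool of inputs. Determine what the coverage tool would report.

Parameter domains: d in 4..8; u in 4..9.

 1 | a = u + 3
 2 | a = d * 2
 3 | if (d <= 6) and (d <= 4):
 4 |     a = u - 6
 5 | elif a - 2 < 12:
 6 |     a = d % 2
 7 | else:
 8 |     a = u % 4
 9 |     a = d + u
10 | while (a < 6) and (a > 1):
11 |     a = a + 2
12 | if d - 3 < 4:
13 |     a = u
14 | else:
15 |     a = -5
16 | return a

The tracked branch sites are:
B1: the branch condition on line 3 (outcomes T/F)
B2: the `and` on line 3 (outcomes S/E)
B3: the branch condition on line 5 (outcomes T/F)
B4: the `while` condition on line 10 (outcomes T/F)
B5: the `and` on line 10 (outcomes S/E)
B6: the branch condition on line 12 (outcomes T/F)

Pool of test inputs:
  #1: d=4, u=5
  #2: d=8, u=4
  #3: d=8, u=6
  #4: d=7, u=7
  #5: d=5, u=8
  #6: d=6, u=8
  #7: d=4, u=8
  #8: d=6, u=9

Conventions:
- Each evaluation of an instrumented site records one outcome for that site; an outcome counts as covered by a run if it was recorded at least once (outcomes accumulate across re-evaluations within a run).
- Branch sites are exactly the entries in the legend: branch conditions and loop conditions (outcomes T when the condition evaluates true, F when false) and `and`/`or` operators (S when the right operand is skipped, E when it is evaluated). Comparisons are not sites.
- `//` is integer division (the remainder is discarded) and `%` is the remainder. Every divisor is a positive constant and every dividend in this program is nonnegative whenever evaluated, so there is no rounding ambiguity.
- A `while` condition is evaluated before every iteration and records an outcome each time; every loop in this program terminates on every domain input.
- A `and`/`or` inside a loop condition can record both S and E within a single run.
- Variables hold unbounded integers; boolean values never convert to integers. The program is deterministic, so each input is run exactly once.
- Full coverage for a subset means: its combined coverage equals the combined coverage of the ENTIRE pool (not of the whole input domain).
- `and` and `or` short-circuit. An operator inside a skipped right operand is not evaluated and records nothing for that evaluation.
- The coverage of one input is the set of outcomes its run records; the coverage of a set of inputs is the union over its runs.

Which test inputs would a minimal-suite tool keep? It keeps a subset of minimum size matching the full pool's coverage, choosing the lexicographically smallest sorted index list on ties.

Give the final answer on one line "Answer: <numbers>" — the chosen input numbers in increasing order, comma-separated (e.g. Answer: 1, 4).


input #1 (d=4, u=5): events B2->E, B1->T, B5->E, B4->F, B6->T; covers B1=T, B2=E, B4=F, B5=E, B6=T
input #2 (d=8, u=4): events B2->S, B1->F, B3->F, B5->S, B4->F, B6->F; covers B1=F, B2=S, B3=F, B4=F, B5=S, B6=F
input #3 (d=8, u=6): events B2->S, B1->F, B3->F, B5->S, B4->F, B6->F; covers B1=F, B2=S, B3=F, B4=F, B5=S, B6=F
input #4 (d=7, u=7): events B2->S, B1->F, B3->F, B5->S, B4->F, B6->F; covers B1=F, B2=S, B3=F, B4=F, B5=S, B6=F
input #5 (d=5, u=8): events B2->E, B1->F, B3->T, B5->E, B4->F, B6->T; covers B1=F, B2=E, B3=T, B4=F, B5=E, B6=T
input #6 (d=6, u=8): events B2->E, B1->F, B3->T, B5->E, B4->F, B6->T; covers B1=F, B2=E, B3=T, B4=F, B5=E, B6=T
input #7 (d=4, u=8): events B2->E, B1->T, B5->E, B4->T, B5->E, B4->T, B5->S, B4->F, B6->T; covers B1=T, B2=E, B4=T, B4=F, B5=S, B5=E, B6=T
input #8 (d=6, u=9): events B2->E, B1->F, B3->T, B5->E, B4->F, B6->T; covers B1=F, B2=E, B3=T, B4=F, B5=E, B6=T
pool-wide coverage (12 outcomes): B1=T, B1=F, B2=S, B2=E, B3=T, B3=F, B4=T, B4=F, B5=S, B5=E, B6=T, B6=F
no size-1 subset reaches all 12 outcomes (best union: 7/12)
no size-2 subset reaches all 12 outcomes (best union: 11/12)
inputs {2, 5, 7} (size 3) cover everything; no size-3 subset with a lexicographically smaller index list covers all 12
Answer: 2, 5, 7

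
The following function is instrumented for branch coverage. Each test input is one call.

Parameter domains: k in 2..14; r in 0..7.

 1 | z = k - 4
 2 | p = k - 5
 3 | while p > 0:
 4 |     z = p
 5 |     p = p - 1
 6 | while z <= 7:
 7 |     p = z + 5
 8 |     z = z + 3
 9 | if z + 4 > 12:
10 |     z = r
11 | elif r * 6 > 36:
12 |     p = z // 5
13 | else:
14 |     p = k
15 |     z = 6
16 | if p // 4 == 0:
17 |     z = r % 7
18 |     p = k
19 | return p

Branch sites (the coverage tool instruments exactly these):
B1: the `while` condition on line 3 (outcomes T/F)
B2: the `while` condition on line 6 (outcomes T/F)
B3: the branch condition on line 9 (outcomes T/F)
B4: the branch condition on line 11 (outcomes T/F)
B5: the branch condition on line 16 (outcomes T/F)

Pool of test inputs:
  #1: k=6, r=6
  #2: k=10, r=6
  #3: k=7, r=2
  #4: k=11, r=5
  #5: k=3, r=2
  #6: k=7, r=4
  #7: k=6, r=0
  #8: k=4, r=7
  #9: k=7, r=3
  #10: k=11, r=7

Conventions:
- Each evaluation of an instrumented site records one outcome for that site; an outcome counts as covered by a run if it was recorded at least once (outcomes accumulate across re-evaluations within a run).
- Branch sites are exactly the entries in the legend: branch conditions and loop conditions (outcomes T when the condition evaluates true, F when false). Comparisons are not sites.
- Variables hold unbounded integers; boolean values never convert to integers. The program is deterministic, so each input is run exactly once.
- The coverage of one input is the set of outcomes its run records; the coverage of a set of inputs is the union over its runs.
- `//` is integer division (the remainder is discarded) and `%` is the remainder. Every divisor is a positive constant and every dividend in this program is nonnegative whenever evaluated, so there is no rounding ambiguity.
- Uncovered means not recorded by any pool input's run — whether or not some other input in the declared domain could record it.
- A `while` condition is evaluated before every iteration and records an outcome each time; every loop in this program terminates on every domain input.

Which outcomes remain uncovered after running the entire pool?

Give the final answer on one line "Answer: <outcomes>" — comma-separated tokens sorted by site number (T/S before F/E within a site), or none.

#1 (k=6, r=6) -> covered: B1=T, B1=F, B2=T, B2=F, B3=T, B5=F
#2 (k=10, r=6) -> covered: B1=T, B1=F, B2=T, B2=F, B3=T, B5=F
#3 (k=7, r=2) -> covered: B1=T, B1=F, B2=T, B2=F, B3=T, B5=F
#4 (k=11, r=5) -> covered: B1=T, B1=F, B2=T, B2=F, B3=T, B5=F
#5 (k=3, r=2) -> covered: B1=F, B2=T, B2=F, B3=F, B4=F, B5=T
#6 (k=7, r=4) -> covered: B1=T, B1=F, B2=T, B2=F, B3=T, B5=F
#7 (k=6, r=0) -> covered: B1=T, B1=F, B2=T, B2=F, B3=T, B5=F
#8 (k=4, r=7) -> covered: B1=F, B2=T, B2=F, B3=T, B5=F
#9 (k=7, r=3) -> covered: B1=T, B1=F, B2=T, B2=F, B3=T, B5=F
#10 (k=11, r=7) -> covered: B1=T, B1=F, B2=T, B2=F, B3=T, B5=F
union over the pool: B1=T, B1=F, B2=T, B2=F, B3=T, B3=F, B4=F, B5=T, B5=F
uncovered (1 of 10): B4=T

Answer: B4=T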